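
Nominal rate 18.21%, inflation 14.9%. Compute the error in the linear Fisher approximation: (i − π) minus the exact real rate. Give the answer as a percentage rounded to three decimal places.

0.429%

Approximate: r ≈ 18.210% − 14.900% = 3.3100%
Exact: (1 + 0.1821)/(1 + 0.1490) − 1 = 2.8808%
Error = 3.3100% − 2.8808% = 0.4292% → 0.429%.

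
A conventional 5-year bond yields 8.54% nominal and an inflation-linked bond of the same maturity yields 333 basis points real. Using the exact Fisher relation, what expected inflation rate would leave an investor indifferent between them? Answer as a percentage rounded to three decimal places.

5.042%

(1 + π) = (1 + i)/(1 + r) = 1.08540 / 1.03330 = 1.050421
Break-even inflation = 1.050421 − 1 → 5.042%.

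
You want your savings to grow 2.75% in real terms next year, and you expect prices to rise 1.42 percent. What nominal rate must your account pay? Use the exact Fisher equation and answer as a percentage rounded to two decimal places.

4.21%

(1 + i) = (1 + r)(1 + π) = 1.02750 × 1.01420 = 1.0420905
i = 1.0420905 − 1, so the required nominal rate is 4.21%.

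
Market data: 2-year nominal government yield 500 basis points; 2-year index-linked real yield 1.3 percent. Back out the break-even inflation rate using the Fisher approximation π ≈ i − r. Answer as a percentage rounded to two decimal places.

π ≈ i − r = 5% − 1.3% → 3.70%.

3.70%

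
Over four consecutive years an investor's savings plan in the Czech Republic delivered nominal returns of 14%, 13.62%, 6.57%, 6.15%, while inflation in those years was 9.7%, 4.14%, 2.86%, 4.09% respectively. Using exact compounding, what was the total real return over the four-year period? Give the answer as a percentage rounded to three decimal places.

19.794%

Compound the nominal returns: 1.1400 × 1.1362 × 1.0657 × 1.0615 = 1.465260.
Compound inflation: 1.0970 × 1.0414 × 1.0286 × 1.0409 = 1.223150.
Deflate: 1.465260 / 1.223150 = 1.197939.
Total real return = 1.197939 − 1 → 19.794%.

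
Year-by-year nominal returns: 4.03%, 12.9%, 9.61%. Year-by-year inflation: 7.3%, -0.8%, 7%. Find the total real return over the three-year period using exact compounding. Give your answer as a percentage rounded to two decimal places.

Compound the nominal returns: 1.0403 × 1.1290 × 1.0961 = 1.287368.
Compound inflation: 1.0730 × 0.9920 × 1.0700 = 1.138925.
Deflate: 1.287368 / 1.138925 = 1.130336.
Total real return = 1.130336 − 1 → 13.03%.

13.03%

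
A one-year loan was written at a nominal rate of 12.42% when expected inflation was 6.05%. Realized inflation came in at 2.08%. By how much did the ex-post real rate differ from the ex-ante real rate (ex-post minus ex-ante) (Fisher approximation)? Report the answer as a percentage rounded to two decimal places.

3.97%

Ex-ante: 12.42% − 6.05% = 6.370%
Ex-post: 12.42% − 2.08% = 10.340%
Difference (ex-post − ex-ante) = 3.9700% → 3.97%.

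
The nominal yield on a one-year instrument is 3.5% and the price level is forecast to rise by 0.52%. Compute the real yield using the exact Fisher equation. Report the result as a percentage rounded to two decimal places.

2.96%

By the Fisher equation, 1 + r = (1 + i)/(1 + π).
1 + r = 1.03500 / 1.00520 = 1.029646
r = 1.029646 − 1 = 2.9646%, i.e. 2.96%.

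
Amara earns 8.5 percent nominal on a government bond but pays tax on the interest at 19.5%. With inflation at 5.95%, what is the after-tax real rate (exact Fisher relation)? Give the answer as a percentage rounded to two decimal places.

After-tax nominal return = 8.5% × (1 − 0.195) = 6.8425%.
1 + r = 1.068425 / 1.05950 = 1.008424
After-tax real rate = 1.008424 − 1 → 0.84%.

0.84%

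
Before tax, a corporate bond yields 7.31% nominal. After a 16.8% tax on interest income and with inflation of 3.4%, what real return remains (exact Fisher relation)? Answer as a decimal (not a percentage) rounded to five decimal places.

0.02594

After-tax nominal return = 7.31% × (1 − 0.168) = 6.08192%.
1 + r = 1.0608192 / 1.03400 = 1.025937
After-tax real rate = 1.025937 − 1 → 0.02594.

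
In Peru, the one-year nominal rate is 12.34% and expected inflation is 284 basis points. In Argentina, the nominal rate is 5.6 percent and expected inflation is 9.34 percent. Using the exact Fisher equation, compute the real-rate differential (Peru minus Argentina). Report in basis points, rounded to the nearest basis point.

1266 basis points

Peru: (1 + 0.1234)/(1 + 0.0284) − 1 = 9.2377%
Argentina: (1 + 0.0560)/(1 + 0.0934) − 1 = -3.4205%
Differential = 9.2377% − (-3.4205%) = 12.6582% → 1266 basis points.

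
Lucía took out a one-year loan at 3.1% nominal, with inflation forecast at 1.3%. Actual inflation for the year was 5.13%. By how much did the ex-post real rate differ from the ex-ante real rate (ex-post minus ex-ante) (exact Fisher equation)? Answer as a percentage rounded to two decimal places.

-3.71%

Ex-ante: (1 + 0.0310)/(1 + 0.0130) − 1 = 1.7769%
Ex-post: (1 + 0.0310)/(1 + 0.0513) − 1 = -1.9309%
Difference (ex-post − ex-ante) = -3.7078% → -3.71%.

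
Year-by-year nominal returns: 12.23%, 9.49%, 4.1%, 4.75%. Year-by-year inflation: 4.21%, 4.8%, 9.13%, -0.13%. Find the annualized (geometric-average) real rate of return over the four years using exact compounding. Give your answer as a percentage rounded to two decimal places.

Compound the nominal returns: 1.1223 × 1.0949 × 1.0410 × 1.0475 = 1.33994873.
Compound inflation: 1.0421 × 1.0480 × 1.0913 × 0.9987 = 1.19028205.
Deflate: 1.33994873 / 1.19028205 = 1.12574051.
Annualized real rate = 1.12574051^(1/4) − 1 = 3.0053% → 3.01%.

3.01%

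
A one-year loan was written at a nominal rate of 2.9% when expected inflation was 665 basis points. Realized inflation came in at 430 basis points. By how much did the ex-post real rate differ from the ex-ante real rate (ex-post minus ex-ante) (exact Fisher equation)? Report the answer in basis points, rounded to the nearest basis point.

Ex-ante: (1 + 0.0290)/(1 + 0.0665) − 1 = -3.5162%
Ex-post: (1 + 0.0290)/(1 + 0.0430) − 1 = -1.3423%
Difference (ex-post − ex-ante) = 2.1739% → 217 basis points.

217 basis points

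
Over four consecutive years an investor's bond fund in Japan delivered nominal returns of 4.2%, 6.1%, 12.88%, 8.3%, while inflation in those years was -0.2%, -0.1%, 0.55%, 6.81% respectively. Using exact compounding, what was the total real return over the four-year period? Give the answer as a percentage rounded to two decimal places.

Compound the nominal returns: 1.0420 × 1.0610 × 1.1288 × 1.0830 = 1.351539.
Compound inflation: 0.9980 × 0.9990 × 1.0055 × 1.0681 = 1.070755.
Deflate: 1.351539 / 1.070755 = 1.262230.
Total real return = 1.262230 − 1 → 26.22%.

26.22%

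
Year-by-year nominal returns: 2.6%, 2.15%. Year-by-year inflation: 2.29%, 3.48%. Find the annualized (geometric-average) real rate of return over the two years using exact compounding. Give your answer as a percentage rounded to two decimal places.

Compound the nominal returns: 1.0260 × 1.0215 = 1.04805900.
Compound inflation: 1.0229 × 1.0348 = 1.05849692.
Deflate: 1.04805900 / 1.05849692 = 0.99013892.
Annualized real rate = 0.99013892^(1/2) − 1 = -0.4943% → -0.49%.

-0.49%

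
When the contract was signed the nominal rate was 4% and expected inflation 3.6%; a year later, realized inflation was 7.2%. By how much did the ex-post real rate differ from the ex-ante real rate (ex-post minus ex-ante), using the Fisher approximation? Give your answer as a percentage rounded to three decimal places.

Ex-ante: 4% − 3.6% = 0.400%
Ex-post: 4% − 7.2% = -3.200%
Difference (ex-post − ex-ante) = -3.6000% → -3.600%.

-3.600%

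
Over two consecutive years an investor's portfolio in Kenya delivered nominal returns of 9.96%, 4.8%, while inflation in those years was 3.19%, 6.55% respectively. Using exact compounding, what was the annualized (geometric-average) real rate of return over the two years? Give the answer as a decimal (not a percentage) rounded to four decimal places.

0.0238

Nominal growth factor = 1.0996 × 1.0480 = 1.15238080
Price-level growth factor = 1.0319 × 1.0655 = 1.09948945
Real growth factor = 1.15238080 / 1.09948945 = 1.04810537
Annualized real rate = 1.04810537^(1/2) − 1 = 2.3770% → 0.0238.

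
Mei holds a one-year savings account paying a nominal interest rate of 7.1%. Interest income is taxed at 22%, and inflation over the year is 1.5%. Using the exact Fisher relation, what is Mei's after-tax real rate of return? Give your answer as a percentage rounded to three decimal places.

3.978%

After-tax nominal return = 7.1% × (1 − 0.22) = 5.5380%.
1 + r = 1.05538 / 1.01500 = 1.039783
After-tax real rate = 1.039783 − 1 → 3.978%.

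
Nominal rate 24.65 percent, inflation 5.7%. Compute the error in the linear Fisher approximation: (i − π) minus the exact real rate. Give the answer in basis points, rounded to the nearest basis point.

Approximate: r ≈ 24.650% − 5.700% = 18.9500%
Exact: (1 + 0.2465)/(1 + 0.0570) − 1 = 17.9281%
Error = 18.9500% − 17.9281% = 1.0219% → 102 basis points.

102 basis points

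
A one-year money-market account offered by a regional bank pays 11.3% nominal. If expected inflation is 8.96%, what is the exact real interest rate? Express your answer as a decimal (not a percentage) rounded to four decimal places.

By the Fisher identity, 1 + r = (1 + i)/(1 + π).
1 + r = 1.11300 / 1.08960 = 1.021476
r = 1.021476 − 1 = 2.1476%, i.e. 0.0215.

0.0215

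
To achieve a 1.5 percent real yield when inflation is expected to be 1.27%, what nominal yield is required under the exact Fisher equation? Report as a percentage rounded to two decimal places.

(1 + i) = (1 + r)(1 + π) = 1.01500 × 1.01270 = 1.0278905
i = 1.0278905 − 1, so the required nominal rate is 2.79%.

2.79%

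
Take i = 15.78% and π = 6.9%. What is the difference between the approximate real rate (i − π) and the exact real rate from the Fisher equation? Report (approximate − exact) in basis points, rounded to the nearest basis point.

57 basis points

Approximate: r ≈ 15.780% − 6.900% = 8.8800%
Exact: (1 + 0.1578)/(1 + 0.0690) − 1 = 8.3068%
Error = 8.8800% − 8.3068% = 0.5732% → 57 basis points.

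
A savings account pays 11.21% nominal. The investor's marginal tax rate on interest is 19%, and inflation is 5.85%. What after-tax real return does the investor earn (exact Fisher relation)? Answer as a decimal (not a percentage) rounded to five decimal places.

After-tax nominal return = 11.21% × (1 − 0.19) = 9.0801%.
1 + r = 1.090801 / 1.05850 = 1.030516
After-tax real rate = 1.030516 − 1 → 0.03052.

0.03052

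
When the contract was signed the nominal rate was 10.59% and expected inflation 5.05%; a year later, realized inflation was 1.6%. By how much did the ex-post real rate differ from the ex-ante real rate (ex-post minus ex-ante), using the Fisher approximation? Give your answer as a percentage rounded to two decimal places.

3.45%

Ex-ante: 10.59% − 5.05% = 5.540%
Ex-post: 10.59% − 1.6% = 8.990%
Difference (ex-post − ex-ante) = 3.4500% → 3.45%.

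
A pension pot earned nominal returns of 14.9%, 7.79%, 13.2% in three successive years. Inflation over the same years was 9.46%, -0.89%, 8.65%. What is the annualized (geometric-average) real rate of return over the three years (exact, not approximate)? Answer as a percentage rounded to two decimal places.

Compound the nominal returns: 1.1490 × 1.0779 × 1.1320 = 1.40199004.
Compound inflation: 1.0946 × 0.9911 × 1.0865 = 1.17869828.
Deflate: 1.40199004 / 1.17869828 = 1.18943928.
Annualized real rate = 1.18943928^(1/3) − 1 = 5.9532% → 5.95%.

5.95%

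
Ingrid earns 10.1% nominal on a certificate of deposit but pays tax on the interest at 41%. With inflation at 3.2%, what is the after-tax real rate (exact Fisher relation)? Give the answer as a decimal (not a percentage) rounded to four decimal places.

0.0267

After-tax nominal return = 10.1% × (1 − 0.41) = 5.9590%.
1 + r = 1.05959 / 1.03200 = 1.026734
After-tax real rate = 1.026734 − 1 → 0.0267.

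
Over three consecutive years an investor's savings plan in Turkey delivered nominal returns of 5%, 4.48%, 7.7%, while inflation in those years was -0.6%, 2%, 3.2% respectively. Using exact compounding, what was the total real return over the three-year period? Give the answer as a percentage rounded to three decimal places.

12.920%

Compound the nominal returns: 1.0500 × 1.0448 × 1.0770 = 1.181512.
Compound inflation: 0.9940 × 1.0200 × 1.0320 = 1.046324.
Deflate: 1.181512 / 1.046324 = 1.129203.
Total real return = 1.129203 − 1 → 12.920%.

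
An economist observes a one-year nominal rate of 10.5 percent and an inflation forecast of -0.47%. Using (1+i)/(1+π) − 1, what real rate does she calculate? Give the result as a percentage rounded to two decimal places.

11.02%

1 + r = 1.10500 / 0.99530 = 1.110218
r = 1.110218 − 1 = 11.0218%, i.e. 11.02%.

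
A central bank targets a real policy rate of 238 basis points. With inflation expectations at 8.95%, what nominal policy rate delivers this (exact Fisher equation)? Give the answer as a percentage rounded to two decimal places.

(1 + i) = (1 + r)(1 + π) = 1.02380 × 1.08950 = 1.1154301
i = 1.1154301 − 1, so the required nominal rate is 11.54%.

11.54%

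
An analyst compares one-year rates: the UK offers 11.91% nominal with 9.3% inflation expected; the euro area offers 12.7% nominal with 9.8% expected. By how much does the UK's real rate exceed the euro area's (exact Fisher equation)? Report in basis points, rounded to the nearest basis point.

-25 basis points

The UK: (1 + 0.1191)/(1 + 0.0930) − 1 = 2.3879%
The euro area: (1 + 0.1270)/(1 + 0.0980) − 1 = 2.6412%
Differential = 2.3879% − 2.6412% = -0.2532% → -25 basis points.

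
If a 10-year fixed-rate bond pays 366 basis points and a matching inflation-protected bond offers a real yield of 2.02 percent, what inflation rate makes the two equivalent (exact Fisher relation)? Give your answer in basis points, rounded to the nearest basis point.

161 basis points

(1 + π) = (1 + i)/(1 + r) = 1.03660 / 1.02020 = 1.016075
Break-even inflation = 1.016075 − 1 → 161 basis points.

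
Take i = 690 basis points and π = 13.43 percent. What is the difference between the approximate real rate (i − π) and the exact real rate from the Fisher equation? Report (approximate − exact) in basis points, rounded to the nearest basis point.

-77 basis points

Approximate: r ≈ 6.900% − 13.430% = -6.5300%
Exact: (1 + 0.0690)/(1 + 0.1343) − 1 = -5.7569%
Error = -6.5300% − (-5.7569%) = -0.7731% → -77 basis points.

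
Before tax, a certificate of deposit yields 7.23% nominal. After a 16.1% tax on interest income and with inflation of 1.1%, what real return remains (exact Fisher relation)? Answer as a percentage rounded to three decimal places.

4.912%

After-tax nominal return = 7.23% × (1 − 0.161) = 6.06597%.
1 + r = 1.0606597 / 1.01100 = 1.049119
After-tax real rate = 1.049119 − 1 → 4.912%.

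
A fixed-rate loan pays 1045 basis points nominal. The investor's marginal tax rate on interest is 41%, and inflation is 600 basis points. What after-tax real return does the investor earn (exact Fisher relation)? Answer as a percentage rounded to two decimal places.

After-tax nominal return = 10.45% × (1 − 0.41) = 6.1655%.
1 + r = 1.061655 / 1.06000 = 1.001561
After-tax real rate = 1.001561 − 1 → 0.16%.

0.16%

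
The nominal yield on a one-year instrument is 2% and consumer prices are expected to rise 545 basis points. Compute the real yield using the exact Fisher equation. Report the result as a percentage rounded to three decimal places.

1 + r = 1.02000 / 1.05450 = 0.967283
r = 0.967283 − 1 = -3.2717%, i.e. -3.272%.

-3.272%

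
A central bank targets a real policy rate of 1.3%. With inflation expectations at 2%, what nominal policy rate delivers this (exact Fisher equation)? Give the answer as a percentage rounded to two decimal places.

3.33%

(1 + i) = (1 + r)(1 + π) = 1.01300 × 1.02000 = 1.03326
i = 1.03326 − 1, so the required nominal rate is 3.33%.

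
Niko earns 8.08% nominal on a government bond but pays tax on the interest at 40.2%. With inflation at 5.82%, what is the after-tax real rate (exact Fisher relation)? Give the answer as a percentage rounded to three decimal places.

-0.934%

After-tax nominal return = 8.08% × (1 − 0.402) = 4.83184%.
1 + r = 1.0483184 / 1.05820 = 0.990662
After-tax real rate = 0.990662 − 1 → -0.934%.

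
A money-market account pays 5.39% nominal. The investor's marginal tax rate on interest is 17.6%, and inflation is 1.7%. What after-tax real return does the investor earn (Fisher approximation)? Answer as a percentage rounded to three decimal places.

2.741%

After-tax nominal return = 5.39% × (1 − 0.176) = 4.44136%.
r ≈ 4.44136% − 1.7% → 2.741%.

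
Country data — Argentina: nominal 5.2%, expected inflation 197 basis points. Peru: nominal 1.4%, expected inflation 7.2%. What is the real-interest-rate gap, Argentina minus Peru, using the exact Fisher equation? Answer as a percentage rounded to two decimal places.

Argentina: (1 + 0.0520)/(1 + 0.0197) − 1 = 3.1676%
Peru: (1 + 0.0140)/(1 + 0.0720) − 1 = -5.4104%
Differential = 3.1676% − (-5.4104%) = 8.5780% → 8.58%.

8.58%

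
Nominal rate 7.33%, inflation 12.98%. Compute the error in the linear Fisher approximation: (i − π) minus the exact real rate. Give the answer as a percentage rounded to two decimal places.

Approximate: r ≈ 7.330% − 12.980% = -5.6500%
Exact: (1 + 0.0733)/(1 + 0.1298) − 1 = -5.0009%
Error = -5.6500% − (-5.0009%) = -0.6491% → -0.65%.

-0.65%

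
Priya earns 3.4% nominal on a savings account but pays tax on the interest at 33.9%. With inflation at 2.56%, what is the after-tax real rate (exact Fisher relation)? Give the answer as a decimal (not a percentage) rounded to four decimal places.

-0.0030

After-tax nominal return = 3.4% × (1 − 0.339) = 2.2474%.
1 + r = 1.022474 / 1.02560 = 0.996952
After-tax real rate = 0.996952 − 1 → -0.0030.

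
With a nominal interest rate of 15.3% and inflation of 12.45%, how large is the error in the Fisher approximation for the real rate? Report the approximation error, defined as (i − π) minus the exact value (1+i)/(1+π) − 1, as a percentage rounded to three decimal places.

Approximate: r ≈ 15.300% − 12.450% = 2.8500%
Exact: (1 + 0.1530)/(1 + 0.1245) − 1 = 2.53446%
Error = 2.8500% − 2.53446% = 0.31554% → 0.316%.

0.316%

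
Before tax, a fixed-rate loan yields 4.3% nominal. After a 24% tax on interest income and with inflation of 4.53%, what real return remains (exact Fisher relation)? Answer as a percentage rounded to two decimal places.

-1.21%

After-tax nominal return = 4.3% × (1 − 0.24) = 3.2680%.
1 + r = 1.03268 / 1.04530 = 0.987927
After-tax real rate = 0.987927 − 1 → -1.21%.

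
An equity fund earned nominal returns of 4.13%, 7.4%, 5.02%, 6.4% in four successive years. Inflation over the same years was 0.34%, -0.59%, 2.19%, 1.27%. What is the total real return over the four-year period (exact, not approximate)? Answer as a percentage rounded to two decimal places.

Compound the nominal returns: 1.0413 × 1.0740 × 1.0502 × 1.0640 = 1.249666.
Compound inflation: 1.0034 × 0.9941 × 1.0219 × 1.0127 = 1.032270.
Deflate: 1.249666 / 1.032270 = 1.210599.
Total real return = 1.210599 − 1 → 21.06%.

21.06%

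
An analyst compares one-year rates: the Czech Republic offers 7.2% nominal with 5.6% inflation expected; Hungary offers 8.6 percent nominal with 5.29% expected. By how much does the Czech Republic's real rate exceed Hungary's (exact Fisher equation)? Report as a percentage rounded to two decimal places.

The Czech Republic: (1 + 0.0720)/(1 + 0.0560) − 1 = 1.5152%
Hungary: (1 + 0.0860)/(1 + 0.0529) − 1 = 3.1437%
Differential = 1.5152% − 3.1437% = -1.6285% → -1.63%.

-1.63%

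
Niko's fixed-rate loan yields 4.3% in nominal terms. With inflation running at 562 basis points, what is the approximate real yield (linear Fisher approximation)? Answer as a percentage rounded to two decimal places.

-1.32%

r ≈ i − π = 4.3% − 5.62% = -1.32%.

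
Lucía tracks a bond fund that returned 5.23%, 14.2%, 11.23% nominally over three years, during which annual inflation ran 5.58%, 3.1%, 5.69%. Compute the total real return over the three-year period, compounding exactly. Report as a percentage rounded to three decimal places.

16.186%

Nominal growth factor = 1.0523 × 1.1420 × 1.1123 = 1.336680
Price-level growth factor = 1.0558 × 1.0310 × 1.0569 = 1.150467
Real growth factor = 1.336680 / 1.150467 = 1.161859
Total real return = 1.161859 − 1 → 16.186%.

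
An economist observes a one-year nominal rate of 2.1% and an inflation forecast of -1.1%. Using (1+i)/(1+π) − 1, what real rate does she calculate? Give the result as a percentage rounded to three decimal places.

3.236%

By the Fisher identity, 1 + r = (1 + i)/(1 + π).
1 + r = 1.02100 / 0.98900 = 1.032356
r = 1.032356 − 1 = 3.2356%, i.e. 3.236%.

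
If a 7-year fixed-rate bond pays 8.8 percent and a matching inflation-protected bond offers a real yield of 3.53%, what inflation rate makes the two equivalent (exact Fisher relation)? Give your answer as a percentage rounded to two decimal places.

5.09%

(1 + π) = (1 + i)/(1 + r) = 1.08800 / 1.03530 = 1.050903
Break-even inflation = 1.050903 − 1 → 5.09%.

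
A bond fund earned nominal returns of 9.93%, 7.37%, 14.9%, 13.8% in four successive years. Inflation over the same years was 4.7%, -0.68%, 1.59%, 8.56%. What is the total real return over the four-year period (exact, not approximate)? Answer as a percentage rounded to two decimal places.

34.57%

Compound the nominal returns: 1.0993 × 1.0737 × 1.1490 × 1.1380 = 1.543340.
Compound inflation: 1.0470 × 0.9932 × 1.0159 × 1.0856 = 1.146844.
Deflate: 1.543340 / 1.146844 = 1.345728.
Total real return = 1.345728 − 1 → 34.57%.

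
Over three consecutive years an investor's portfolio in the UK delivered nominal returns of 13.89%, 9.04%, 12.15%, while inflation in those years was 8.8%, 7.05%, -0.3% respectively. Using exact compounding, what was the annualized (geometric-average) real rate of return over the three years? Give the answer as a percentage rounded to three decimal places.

Compound the nominal returns: 1.1389 × 1.0904 × 1.1215 = 1.39274213.
Compound inflation: 1.0880 × 1.0705 × 0.9970 = 1.16120989.
Deflate: 1.39274213 / 1.16120989 = 1.19938880.
Annualized real rate = 1.19938880^(1/3) − 1 = 6.2478% → 6.248%.

6.248%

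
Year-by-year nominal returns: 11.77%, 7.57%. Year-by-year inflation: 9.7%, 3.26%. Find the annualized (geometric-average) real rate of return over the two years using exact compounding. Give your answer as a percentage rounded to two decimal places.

3.02%

Compound the nominal returns: 1.1177 × 1.0757 = 1.20230989.
Compound inflation: 1.0970 × 1.0326 = 1.13276220.
Deflate: 1.20230989 / 1.13276220 = 1.06139655.
Annualized real rate = 1.06139655^(1/2) − 1 = 3.0241% → 3.02%.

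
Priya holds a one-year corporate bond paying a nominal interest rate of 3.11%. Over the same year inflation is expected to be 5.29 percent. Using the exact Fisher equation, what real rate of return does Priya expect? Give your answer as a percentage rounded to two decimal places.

-2.07%

By the Fisher equation, 1 + r = (1 + i)/(1 + π).
1 + r = 1.03110 / 1.05290 = 0.979295
r = 0.979295 − 1 = -2.0705%, i.e. -2.07%.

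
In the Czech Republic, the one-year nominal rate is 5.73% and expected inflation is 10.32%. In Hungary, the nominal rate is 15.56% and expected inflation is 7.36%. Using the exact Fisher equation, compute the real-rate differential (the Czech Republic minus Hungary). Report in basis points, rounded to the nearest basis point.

-1180 basis points

The Czech Republic: (1 + 0.0573)/(1 + 0.1032) − 1 = -4.1606%
Hungary: (1 + 0.1556)/(1 + 0.0736) − 1 = 7.6379%
Differential = -4.1606% − 7.6379% = -11.7985% → -1180 basis points.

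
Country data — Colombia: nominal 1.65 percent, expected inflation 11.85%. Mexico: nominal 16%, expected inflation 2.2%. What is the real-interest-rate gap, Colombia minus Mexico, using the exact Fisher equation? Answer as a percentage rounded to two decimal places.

Colombia: (1 + 0.0165)/(1 + 0.1185) − 1 = -9.1194%
Mexico: (1 + 0.1600)/(1 + 0.0220) − 1 = 13.5029%
Differential = -9.1194% − 13.5029% = -22.6223% → -22.62%.

-22.62%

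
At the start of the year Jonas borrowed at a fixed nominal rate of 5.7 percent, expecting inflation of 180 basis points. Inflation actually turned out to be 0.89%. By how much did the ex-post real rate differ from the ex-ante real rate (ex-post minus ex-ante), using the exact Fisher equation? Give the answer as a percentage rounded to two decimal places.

0.94%

Ex-ante: (1 + 0.0570)/(1 + 0.0180) − 1 = 3.8310%
Ex-post: (1 + 0.0570)/(1 + 0.0089) − 1 = 4.7676%
Difference (ex-post − ex-ante) = 0.9365% → 0.94%.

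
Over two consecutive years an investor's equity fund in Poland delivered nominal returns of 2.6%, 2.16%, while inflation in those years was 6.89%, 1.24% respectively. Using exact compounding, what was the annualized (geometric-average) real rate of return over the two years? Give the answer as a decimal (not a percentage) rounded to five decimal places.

-0.01583

Nominal growth factor = 1.0260 × 1.0216 = 1.04816160
Price-level growth factor = 1.0689 × 1.0124 = 1.08215436
Real growth factor = 1.04816160 / 1.08215436 = 0.96858788
Annualized real rate = 0.96858788^(1/2) − 1 = -1.5831% → -0.01583.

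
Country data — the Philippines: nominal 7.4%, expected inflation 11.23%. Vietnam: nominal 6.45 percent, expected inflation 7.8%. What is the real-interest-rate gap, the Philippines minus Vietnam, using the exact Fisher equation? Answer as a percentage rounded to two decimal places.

-2.19%

The Philippines: (1 + 0.0740)/(1 + 0.1123) − 1 = -3.4433%
Vietnam: (1 + 0.0645)/(1 + 0.0780) − 1 = -1.2523%
Differential = -3.4433% − (-1.2523%) = -2.1910% → -2.19%.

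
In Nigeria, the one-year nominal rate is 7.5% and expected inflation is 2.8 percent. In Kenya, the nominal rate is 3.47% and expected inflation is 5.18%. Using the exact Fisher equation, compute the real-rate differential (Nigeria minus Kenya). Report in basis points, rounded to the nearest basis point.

620 basis points

Nigeria: (1 + 0.0750)/(1 + 0.0280) − 1 = 4.5720%
Kenya: (1 + 0.0347)/(1 + 0.0518) − 1 = -1.6258%
Differential = 4.5720% − (-1.6258%) = 6.1978% → 620 basis points.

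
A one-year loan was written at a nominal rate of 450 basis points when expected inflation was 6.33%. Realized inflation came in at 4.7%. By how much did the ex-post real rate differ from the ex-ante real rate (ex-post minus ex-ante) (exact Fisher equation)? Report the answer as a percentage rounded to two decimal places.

Ex-ante: (1 + 0.0450)/(1 + 0.0633) − 1 = -1.7211%
Ex-post: (1 + 0.0450)/(1 + 0.0470) − 1 = -0.1910%
Difference (ex-post − ex-ante) = 1.5300% → 1.53%.

1.53%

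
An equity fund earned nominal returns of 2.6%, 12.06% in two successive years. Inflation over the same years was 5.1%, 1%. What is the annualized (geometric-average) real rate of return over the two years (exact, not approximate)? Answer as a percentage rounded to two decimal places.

Nominal growth factor = 1.0260 × 1.1206 = 1.14973560
Price-level growth factor = 1.0510 × 1.0100 = 1.06151000
Real growth factor = 1.14973560 / 1.06151000 = 1.08311330
Annualized real rate = 1.08311330^(1/2) − 1 = 4.0727% → 4.07%.

4.07%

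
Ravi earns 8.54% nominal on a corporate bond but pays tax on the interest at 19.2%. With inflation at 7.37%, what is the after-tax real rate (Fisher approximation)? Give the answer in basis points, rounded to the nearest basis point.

After-tax nominal return = 8.54% × (1 − 0.192) = 6.90032%.
r ≈ 6.90032% − 7.37% → -47 basis points.

-47 basis points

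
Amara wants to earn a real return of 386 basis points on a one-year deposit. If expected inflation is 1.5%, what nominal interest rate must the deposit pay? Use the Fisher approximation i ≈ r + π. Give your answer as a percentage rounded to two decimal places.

5.36%

i ≈ r + π = 3.86% + 1.5% = 5.36%.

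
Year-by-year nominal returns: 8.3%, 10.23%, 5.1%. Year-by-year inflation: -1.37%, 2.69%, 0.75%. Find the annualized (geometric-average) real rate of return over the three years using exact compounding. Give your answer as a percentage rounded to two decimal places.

7.13%

Nominal growth factor = 1.0830 × 1.1023 × 1.0510 = 1.25467424
Price-level growth factor = 0.9863 × 1.0269 × 1.0075 = 1.02042771
Real growth factor = 1.25467424 / 1.02042771 = 1.22955720
Annualized real rate = 1.22955720^(1/3) − 1 = 7.1313% → 7.13%.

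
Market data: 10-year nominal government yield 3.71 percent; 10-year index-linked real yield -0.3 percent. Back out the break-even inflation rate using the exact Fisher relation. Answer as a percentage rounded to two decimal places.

4.02%

(1 + π) = (1 + i)/(1 + r) = 1.03710 / 0.99700 = 1.040221
Break-even inflation = 1.040221 − 1 → 4.02%.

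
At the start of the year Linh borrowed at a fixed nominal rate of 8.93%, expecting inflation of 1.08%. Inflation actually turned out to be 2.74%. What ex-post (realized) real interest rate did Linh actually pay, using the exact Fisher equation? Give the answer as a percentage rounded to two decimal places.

6.02%

Ex-post: (1 + 0.0893)/(1 + 0.0274) − 1 = 6.0249%
So the realized real rate is 6.02%.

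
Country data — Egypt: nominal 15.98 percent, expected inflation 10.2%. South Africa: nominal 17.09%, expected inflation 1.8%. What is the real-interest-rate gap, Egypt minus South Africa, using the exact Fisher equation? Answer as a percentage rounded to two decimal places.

-9.77%

Egypt: (1 + 0.1598)/(1 + 0.1020) − 1 = 5.2450%
South Africa: (1 + 0.1709)/(1 + 0.0180) − 1 = 15.0196%
Differential = 5.2450% − 15.0196% = -9.7746% → -9.77%.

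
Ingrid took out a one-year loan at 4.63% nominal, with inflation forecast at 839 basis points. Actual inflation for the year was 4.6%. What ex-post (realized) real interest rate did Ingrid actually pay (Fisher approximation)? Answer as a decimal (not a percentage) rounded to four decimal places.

0.0003

Ex-post: 4.63% − 4.6% = 0.030%
So the realized real rate is 0.0003.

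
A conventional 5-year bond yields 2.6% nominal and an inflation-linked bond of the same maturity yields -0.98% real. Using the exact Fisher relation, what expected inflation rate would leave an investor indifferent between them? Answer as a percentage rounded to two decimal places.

3.62%

(1 + π) = (1 + i)/(1 + r) = 1.02600 / 0.99020 = 1.036154
Break-even inflation = 1.036154 − 1 → 3.62%.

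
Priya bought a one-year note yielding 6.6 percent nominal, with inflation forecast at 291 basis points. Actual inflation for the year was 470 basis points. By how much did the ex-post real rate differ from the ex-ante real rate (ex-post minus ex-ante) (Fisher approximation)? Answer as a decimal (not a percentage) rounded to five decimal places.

-0.01790

Ex-ante: 6.6% − 2.91% = 3.690%
Ex-post: 6.6% − 4.7% = 1.900%
Difference (ex-post − ex-ante) = -1.7900% → -0.01790.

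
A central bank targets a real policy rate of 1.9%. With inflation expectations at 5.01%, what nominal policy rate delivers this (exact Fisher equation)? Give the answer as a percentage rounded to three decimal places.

7.005%

(1 + i) = (1 + r)(1 + π) = 1.01900 × 1.05010 = 1.0700519
i = 1.0700519 − 1, so the required nominal rate is 7.005%.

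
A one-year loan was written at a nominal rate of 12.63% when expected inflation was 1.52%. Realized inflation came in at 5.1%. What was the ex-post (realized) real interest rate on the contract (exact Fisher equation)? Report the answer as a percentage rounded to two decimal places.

7.16%

Ex-post: (1 + 0.1263)/(1 + 0.0510) − 1 = 7.1646%
So the realized real rate is 7.16%.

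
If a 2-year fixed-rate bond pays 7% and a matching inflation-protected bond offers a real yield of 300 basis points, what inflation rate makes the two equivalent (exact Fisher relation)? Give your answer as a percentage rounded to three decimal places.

(1 + π) = (1 + i)/(1 + r) = 1.07000 / 1.03000 = 1.03883495
Break-even inflation = 1.03883495 − 1 → 3.883%.

3.883%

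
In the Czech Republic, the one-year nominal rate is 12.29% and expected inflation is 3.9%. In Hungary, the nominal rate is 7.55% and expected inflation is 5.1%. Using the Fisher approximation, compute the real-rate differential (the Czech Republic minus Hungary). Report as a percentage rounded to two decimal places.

The Czech Republic: 12.29% − 3.9% = 8.390%
Hungary: 7.55% − 5.1% = 2.450%
Differential = 5.940% → 5.94%.

5.94%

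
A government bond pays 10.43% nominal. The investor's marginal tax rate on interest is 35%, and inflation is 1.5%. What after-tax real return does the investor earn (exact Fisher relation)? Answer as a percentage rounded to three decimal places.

5.201%

After-tax nominal return = 10.43% × (1 − 0.35) = 6.7795%.
1 + r = 1.067795 / 1.01500 = 1.0520148
After-tax real rate = 1.0520148 − 1 → 5.201%.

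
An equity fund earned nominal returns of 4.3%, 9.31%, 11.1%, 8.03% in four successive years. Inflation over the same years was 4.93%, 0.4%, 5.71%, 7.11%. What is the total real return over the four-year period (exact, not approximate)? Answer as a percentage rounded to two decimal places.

Compound the nominal returns: 1.0430 × 1.0931 × 1.1110 × 1.0803 = 1.368367.
Compound inflation: 1.0493 × 1.0040 × 1.0571 × 1.0711 = 1.192833.
Deflate: 1.368367 / 1.192833 = 1.147158.
Total real return = 1.147158 − 1 → 14.72%.

14.72%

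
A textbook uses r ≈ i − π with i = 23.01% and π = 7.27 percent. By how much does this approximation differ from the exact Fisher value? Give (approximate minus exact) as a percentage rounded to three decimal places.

1.067%

Approximate: r ≈ 23.010% − 7.270% = 15.7400%
Exact: (1 + 0.2301)/(1 + 0.0727) − 1 = 14.6733%
Error = 15.7400% − 14.6733% = 1.0667% → 1.067%.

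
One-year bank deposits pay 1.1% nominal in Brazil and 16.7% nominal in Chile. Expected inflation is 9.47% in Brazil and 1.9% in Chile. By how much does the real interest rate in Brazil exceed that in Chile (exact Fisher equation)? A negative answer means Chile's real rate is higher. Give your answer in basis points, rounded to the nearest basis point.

-2217 basis points

Brazil: (1 + 0.0110)/(1 + 0.0947) − 1 = -7.6459%
Chile: (1 + 0.1670)/(1 + 0.0190) − 1 = 14.5240%
Differential = -7.6459% − 14.5240% = -22.1700% → -2217 basis points.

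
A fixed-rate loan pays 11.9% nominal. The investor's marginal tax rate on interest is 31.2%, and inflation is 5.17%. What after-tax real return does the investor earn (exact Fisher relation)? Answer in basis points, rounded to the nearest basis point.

287 basis points

After-tax nominal return = 11.9% × (1 − 0.312) = 8.1872%.
1 + r = 1.081872 / 1.05170 = 1.028689
After-tax real rate = 1.028689 − 1 → 287 basis points.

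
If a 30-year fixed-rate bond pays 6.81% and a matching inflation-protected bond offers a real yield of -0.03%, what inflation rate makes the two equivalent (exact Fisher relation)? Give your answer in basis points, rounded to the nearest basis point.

684 basis points

(1 + π) = (1 + i)/(1 + r) = 1.06810 / 0.99970 = 1.068421
Break-even inflation = 1.068421 − 1 → 684 basis points.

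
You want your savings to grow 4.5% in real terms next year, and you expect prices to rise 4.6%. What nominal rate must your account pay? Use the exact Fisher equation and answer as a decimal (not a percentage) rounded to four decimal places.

(1 + i) = (1 + r)(1 + π) = 1.04500 × 1.04600 = 1.09307
i = 1.09307 − 1, so the required nominal rate is 0.0931.

0.0931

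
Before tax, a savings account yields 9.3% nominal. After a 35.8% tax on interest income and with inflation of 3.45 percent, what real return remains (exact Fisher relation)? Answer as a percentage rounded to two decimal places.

After-tax nominal return = 9.3% × (1 − 0.358) = 5.9706%.
1 + r = 1.059706 / 1.03450 = 1.024365
After-tax real rate = 1.024365 − 1 → 2.44%.

2.44%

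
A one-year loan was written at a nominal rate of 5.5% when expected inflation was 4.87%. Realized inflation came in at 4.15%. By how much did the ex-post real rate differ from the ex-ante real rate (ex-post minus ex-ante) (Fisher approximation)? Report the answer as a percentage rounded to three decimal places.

Ex-ante: 5.5% − 4.87% = 0.630%
Ex-post: 5.5% − 4.15% = 1.350%
Difference (ex-post − ex-ante) = 0.7200% → 0.720%.

0.720%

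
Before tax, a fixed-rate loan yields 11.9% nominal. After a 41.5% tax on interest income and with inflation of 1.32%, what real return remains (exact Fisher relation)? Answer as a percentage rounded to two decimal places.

After-tax nominal return = 11.9% × (1 − 0.415) = 6.9615%.
1 + r = 1.069615 / 1.01320 = 1.055680
After-tax real rate = 1.055680 − 1 → 5.57%.

5.57%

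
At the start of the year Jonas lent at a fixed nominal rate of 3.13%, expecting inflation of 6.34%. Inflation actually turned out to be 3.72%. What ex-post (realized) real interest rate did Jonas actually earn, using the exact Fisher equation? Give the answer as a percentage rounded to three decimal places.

Ex-post: (1 + 0.0313)/(1 + 0.0372) − 1 = -0.5688%
So the realized real rate is -0.569%.

-0.569%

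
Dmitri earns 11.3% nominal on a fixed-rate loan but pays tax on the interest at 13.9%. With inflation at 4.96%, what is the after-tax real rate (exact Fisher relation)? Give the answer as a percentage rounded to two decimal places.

4.54%

After-tax nominal return = 11.3% × (1 − 0.139) = 9.7293%.
1 + r = 1.097293 / 1.04960 = 1.045439
After-tax real rate = 1.045439 − 1 → 4.54%.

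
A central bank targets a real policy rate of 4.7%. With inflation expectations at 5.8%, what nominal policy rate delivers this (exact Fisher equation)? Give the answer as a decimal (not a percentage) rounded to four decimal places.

(1 + i) = (1 + r)(1 + π) = 1.04700 × 1.05800 = 1.107726
i = 1.107726 − 1, so the required nominal rate is 0.1077.

0.1077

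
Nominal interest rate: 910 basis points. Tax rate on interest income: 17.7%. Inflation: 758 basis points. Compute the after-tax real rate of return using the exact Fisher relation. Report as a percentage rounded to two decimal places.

-0.08%

After-tax nominal return = 9.1% × (1 − 0.177) = 7.4893%.
1 + r = 1.074893 / 1.07580 = 0.999157
After-tax real rate = 0.999157 − 1 → -0.08%.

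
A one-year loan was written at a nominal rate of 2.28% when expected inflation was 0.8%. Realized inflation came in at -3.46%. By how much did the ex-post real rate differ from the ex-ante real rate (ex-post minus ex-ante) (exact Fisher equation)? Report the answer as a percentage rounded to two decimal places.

Ex-ante: (1 + 0.0228)/(1 + 0.0080) − 1 = 1.4683%
Ex-post: (1 + 0.0228)/(1 − 0.0346) − 1 = 5.9457%
Difference (ex-post − ex-ante) = 4.4775% → 4.48%.

4.48%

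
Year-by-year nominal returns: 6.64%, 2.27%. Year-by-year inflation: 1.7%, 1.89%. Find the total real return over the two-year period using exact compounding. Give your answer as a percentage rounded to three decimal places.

5.248%

Compound the nominal returns: 1.0664 × 1.0227 = 1.0906073.
Compound inflation: 1.0170 × 1.0189 = 1.0362213.
Deflate: 1.0906073 / 1.0362213 = 1.0524849.
Total real return = 1.0524849 − 1 → 5.248%.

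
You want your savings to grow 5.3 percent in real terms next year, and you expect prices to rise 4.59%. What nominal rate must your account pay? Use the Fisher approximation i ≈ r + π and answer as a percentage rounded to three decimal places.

i ≈ r + π = 5.3% + 4.59% = 9.890%.

9.890%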